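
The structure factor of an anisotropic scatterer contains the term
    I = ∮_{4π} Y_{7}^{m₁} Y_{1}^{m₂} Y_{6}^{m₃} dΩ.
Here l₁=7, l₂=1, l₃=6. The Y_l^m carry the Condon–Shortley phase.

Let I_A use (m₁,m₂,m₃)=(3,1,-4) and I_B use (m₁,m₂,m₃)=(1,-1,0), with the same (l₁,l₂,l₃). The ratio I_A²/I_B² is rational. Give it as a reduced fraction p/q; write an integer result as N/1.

Same 7,1,6: normalisation and zero-m 3j drop out of the ratio.
A: Δ: 2! 12! 0! / 15! → 1/1365; sum: t=2:+1/14515200 = 1/14515200; 3j²(7 1 6; 3 1 -4) = Δ·Π!·Σ² = 2/455  (sign +1)
B: Δ: 2! 12! 0! / 15! → 1/1365; sum: t=0:+1/1036800 = 1/1036800; 3j²(7 1 6; 1 -1 0) = Δ·Π!·Σ² = 4/195  (sign +1)
I_A²/I_B² = (2/455)/(4/195) = 3/14

3/14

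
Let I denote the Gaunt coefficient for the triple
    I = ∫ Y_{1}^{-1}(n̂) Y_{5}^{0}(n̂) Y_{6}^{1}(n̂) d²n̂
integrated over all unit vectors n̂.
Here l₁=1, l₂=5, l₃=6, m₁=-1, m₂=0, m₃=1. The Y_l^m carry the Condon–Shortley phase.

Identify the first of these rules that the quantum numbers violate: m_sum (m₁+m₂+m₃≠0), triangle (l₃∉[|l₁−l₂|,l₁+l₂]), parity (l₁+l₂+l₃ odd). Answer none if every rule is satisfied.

m₁+m₂+m₃ = -1 + 0 + 1 = 0  ✓
triangle: |1−5|=4 ≤ l₃=6 ≤ 1+5=6  ✓
parity: l₁+l₂+l₃ = 12 is even  ✓

none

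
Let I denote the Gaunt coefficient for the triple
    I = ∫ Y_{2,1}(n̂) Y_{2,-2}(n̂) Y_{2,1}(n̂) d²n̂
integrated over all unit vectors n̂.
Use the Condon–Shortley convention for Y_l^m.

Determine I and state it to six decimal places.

Rules hold: Σm=0, L=6 even, 0≤2≤4.
N = 5·5·5 = 125
Δ = 2!·2!·2!/7! = 1/630
Racah Σ t=0..2: t=0:+1/8 t=1:−1/1 t=2:+1/8 = -3/4
⇒ 3j(2 2 2; 0 0 0)² = 2/35, sgn -1
Racah Σ t=0..0: t=0:+1/4 = 1/4
⇒ 3j(2 2 2; 1 -2 1)² = 3/35, sgn -1
4πI² = N·(3j₀)²·(3jₘ)² = 30/49
I = +1·√(0.612245/4π) = 0.22072812

0.220728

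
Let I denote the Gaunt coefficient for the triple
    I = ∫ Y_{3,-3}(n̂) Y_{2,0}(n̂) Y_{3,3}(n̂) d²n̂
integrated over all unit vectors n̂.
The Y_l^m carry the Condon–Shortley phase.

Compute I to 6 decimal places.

m-sum 0 ✓  L=8 even ✓  1≤3≤5 ✓
Π(2lᵢ+1) = 7×5×7 = 245
triangle coeff Δ(3,2,3) = 1/3780
Σ_t [0,2]: t=0:+1/24 t=1:−1/4 t=2:+1/24 = -1/6
(3j)²=4/105 [(3 2 3; 0 0 0)], sign=+1
Σ_t [2,2]: t=2:+1/96 = 1/96
(3j)²=5/84 [(3 2 3; -3 0 3)], sign=+1
⇒ 4πI² = 5/9
I = (+1)√(5/9/(4π)) = 0.21026104

0.210261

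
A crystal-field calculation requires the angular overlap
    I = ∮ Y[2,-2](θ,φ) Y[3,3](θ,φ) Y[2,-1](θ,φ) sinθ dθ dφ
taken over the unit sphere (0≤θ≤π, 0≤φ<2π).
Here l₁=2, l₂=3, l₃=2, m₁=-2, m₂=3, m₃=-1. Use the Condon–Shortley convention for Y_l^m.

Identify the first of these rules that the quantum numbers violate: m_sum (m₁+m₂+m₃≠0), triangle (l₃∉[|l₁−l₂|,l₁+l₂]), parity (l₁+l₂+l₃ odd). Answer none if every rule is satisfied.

parity

m₁+m₂+m₃ = -2 + 3 − 1 = 0  ✓
triangle: |2−3|=1 ≤ l₃=2 ≤ 2+3=5  ✓
parity: l₁+l₂+l₃ = 7 is odd  ✗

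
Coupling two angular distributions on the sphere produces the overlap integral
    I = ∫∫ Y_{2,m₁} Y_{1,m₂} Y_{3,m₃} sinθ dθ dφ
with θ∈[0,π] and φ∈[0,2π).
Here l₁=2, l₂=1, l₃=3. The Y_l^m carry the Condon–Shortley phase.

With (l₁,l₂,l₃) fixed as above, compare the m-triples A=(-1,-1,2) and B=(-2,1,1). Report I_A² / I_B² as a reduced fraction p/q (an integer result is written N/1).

10/1

Same 2,1,3: normalisation and zero-m 3j drop out of the ratio.
A: Δ: 0! 4! 2! / 7! → 1/105; sum: t=0:+1/12 = 1/12; 3j²(2 1 3; -1 -1 2) = Δ·Π!·Σ² = 2/21  (sign -1)
B: Δ: 0! 4! 2! / 7! → 1/105; sum: t=0:+1/48 = 1/48; 3j²(2 1 3; -2 1 1) = Δ·Π!·Σ² = 1/105  (sign +1)
I_A²/I_B² = (2/21)/(1/105) = 10/1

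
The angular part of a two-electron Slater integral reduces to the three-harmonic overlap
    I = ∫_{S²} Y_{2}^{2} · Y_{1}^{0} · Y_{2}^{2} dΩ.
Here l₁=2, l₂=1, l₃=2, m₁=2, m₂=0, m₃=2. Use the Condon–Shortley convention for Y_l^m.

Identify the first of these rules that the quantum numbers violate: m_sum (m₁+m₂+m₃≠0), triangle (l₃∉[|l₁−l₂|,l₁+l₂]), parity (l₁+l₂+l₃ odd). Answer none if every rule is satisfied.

m₁+m₂+m₃ = 2 + 0 + 2 = 4  ✗
triangle: |2−1|=1 ≤ l₃=2 ≤ 2+1=3
parity: l₁+l₂+l₃ = 5 is odd

m_sum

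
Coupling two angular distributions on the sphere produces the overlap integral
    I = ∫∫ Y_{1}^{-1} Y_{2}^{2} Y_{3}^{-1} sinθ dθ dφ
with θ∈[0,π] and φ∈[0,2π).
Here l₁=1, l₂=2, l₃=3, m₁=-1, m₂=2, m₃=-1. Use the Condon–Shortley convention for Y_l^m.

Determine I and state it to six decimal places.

-0.082589

Rules hold: Σm=0, L=6 even, 1≤3≤3.
N = 3·5·7 = 105
Δ = 0!·2!·4!/7! = 1/105
Racah Σ t=0..0: t=0:+1/4 = 1/4
⇒ 3j(1 2 3; 0 0 0)² = 3/35, sgn -1
Racah Σ t=0..0: t=0:+1/48 = 1/48
⇒ 3j(1 2 3; -1 2 -1)² = 1/105, sgn +1
4πI² = N·(3j₀)²·(3jₘ)² = 3/35
I = -1·√(0.0857143/4π) = -0.08258890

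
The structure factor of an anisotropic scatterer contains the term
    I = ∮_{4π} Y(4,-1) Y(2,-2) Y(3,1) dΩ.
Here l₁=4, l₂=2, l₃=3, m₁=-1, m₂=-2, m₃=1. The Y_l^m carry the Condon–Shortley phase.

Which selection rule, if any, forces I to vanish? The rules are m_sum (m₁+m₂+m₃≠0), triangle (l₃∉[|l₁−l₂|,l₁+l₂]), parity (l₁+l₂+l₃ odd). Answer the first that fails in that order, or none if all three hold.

Σmᵢ = -2  ✗
l₃∈[|l₁−l₂|,l₁+l₂]=[2,6], have l₃=3
Σlᵢ = 9 ⇒ odd

m_sum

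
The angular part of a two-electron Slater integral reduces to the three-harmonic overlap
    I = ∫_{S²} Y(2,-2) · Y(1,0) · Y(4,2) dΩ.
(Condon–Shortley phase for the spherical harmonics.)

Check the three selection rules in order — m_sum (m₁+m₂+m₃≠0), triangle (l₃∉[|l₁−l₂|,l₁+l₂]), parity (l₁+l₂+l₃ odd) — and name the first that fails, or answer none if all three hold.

triangle

m₁+m₂+m₃ = -2 + 0 + 2 = 0  ✓
triangle: |2−1|=1 ≤ l₃=4 ≤ 2+1=3  ✗
parity: l₁+l₂+l₃ = 7 is odd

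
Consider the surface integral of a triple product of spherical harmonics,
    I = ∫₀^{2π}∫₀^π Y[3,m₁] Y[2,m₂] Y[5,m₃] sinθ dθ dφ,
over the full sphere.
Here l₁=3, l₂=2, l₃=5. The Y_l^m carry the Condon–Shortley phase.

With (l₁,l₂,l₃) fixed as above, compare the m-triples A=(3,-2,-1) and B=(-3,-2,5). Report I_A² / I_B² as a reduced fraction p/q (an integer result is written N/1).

1/210

Shared (l₁,l₂,l₃)=(3,2,5): N and (l;000)² cancel in I_A²/I_B².
A: Δ = 0!·6!·4!/11! = 1/2310; Racah Σ t=0..0: t=0:+1/17280 = 1/17280; ⇒ 3j(3 2 5; 3 -2 -1)² = 1/2310, sgn +1
B: Δ = 0!·6!·4!/11! = 1/2310; Racah Σ t=0..0: t=0:+1/17280 = 1/17280; ⇒ 3j(3 2 5; -3 -2 5)² = 1/11, sgn +1
I_A²/I_B² = (1/2310)/(1/11) = 1/210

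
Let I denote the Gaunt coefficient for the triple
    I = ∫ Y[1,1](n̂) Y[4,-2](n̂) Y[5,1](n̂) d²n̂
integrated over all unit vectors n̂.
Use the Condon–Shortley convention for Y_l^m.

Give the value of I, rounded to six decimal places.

-0.120286

Checks pass: Σm=0; 10 even; l₃=5∈[3,5].
(2·1+1)(2·4+1)(2·5+1) = 297
Δ: 0! 2! 8! / 11! → 1/495
sum: t=0:+1/576 = 1/576
3j²(1 4 5; 0 0 0) = Δ·Π!·Σ² = 5/99  (sign -1)
sum: t=0:+1/2880 = 1/2880
3j²(1 4 5; 1 -2 1) = Δ·Π!·Σ² = 2/165  (sign +1)
combine: 4πI² = 297·5/99·2/165 = 2/11
take √, sign -1: I = -0.12028562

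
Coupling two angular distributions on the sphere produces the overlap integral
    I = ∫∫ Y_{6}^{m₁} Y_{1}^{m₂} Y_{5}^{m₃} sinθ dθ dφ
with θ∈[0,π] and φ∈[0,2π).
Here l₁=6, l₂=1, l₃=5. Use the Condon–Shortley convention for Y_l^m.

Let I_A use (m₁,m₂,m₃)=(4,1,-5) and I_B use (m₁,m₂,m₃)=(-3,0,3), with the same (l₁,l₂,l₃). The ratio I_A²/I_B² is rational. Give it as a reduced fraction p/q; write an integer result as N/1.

l's match ⇒ only the (l;m) 3-j factors differ between A and B.
A: triangle coeff Δ(6,1,5) = 1/858; Σ_t [2,2]: t=2:+1/7257600 = 1/7257600; (3j)²=1/858 [(6 1 5; 4 1 -5)], sign=+1
B: triangle coeff Δ(6,1,5) = 1/858; Σ_t [1,1]: t=1:−1/80640 = -1/80640; (3j)²=9/286 [(6 1 5; -3 0 3)], sign=-1
I_A²/I_B² = (1/858)/(9/286) = 1/27

1/27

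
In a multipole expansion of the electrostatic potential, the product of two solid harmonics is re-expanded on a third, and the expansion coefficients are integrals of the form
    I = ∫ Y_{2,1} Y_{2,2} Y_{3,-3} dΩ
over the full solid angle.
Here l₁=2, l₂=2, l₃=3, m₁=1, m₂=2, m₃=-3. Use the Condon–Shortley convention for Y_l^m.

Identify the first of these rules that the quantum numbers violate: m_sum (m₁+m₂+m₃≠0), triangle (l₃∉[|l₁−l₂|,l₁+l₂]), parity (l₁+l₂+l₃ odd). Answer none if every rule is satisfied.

azimuthal sum: 1 + 2 − 3 = 0  ✓
0 ≤ 3 ≤ 4 (triangle on l)  ✓
L = 2 + 2 + 3 = 7 (odd)  ✗

parity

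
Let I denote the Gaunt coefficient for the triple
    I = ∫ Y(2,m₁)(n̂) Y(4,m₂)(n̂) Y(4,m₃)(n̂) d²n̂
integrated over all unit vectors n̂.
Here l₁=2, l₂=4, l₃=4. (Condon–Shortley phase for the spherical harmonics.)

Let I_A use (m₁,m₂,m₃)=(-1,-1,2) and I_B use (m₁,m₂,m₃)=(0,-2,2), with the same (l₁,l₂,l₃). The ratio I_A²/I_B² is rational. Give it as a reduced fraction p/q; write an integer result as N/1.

l's match ⇒ only the (l;m) 3-j factors differ between A and B.
A: triangle coeff Δ(2,4,4) = 1/13860; Σ_t [1,2]: t=1:−1/96 t=2:+1/240 = -1/160; (3j)²=27/1540 [(2 4 4; -1 -1 2)], sign=-1
B: triangle coeff Δ(2,4,4) = 1/13860; Σ_t [0,2]: t=0:+1/192 t=1:−1/120 t=2:+1/2880 = -1/360; (3j)²=16/3465 [(2 4 4; 0 -2 2)], sign=-1
I_A²/I_B² = (27/1540)/(16/3465) = 243/64

243/64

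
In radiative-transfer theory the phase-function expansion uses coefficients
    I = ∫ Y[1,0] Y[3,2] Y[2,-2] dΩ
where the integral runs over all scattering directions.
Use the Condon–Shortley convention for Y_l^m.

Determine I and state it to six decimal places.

Checks pass: Σm=0; 6 even; l₃=2∈[2,4].
(2·1+1)(2·3+1)(2·2+1) = 105
Δ: 2! 0! 4! / 7! → 1/105
sum: t=1:−1/4 = -1/4
3j²(1 3 2; 0 0 0) = Δ·Π!·Σ² = 3/35  (sign -1)
sum: t=1:−1/24 = -1/24
3j²(1 3 2; 0 2 -2) = Δ·Π!·Σ² = 1/21  (sign -1)
combine: 4πI² = 105·3/35·1/21 = 3/7
take √, sign +1: I = 0.18467439

0.184674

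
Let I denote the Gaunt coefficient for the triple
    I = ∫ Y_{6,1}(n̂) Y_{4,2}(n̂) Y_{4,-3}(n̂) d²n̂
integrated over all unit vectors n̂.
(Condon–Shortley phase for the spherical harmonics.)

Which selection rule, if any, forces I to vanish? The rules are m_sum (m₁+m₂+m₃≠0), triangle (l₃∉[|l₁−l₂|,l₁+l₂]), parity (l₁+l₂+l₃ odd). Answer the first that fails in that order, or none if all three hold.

azimuthal sum: 1 + 2 − 3 = 0  ✓
2 ≤ 4 ≤ 10 (triangle on l)  ✓
L = 6 + 4 + 4 = 14 (even)  ✓

none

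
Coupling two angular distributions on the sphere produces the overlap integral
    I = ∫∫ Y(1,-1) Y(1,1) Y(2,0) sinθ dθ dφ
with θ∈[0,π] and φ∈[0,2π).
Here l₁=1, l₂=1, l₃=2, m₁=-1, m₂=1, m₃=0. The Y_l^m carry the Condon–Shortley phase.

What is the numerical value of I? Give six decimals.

0.126157

m-sum 0 ✓  L=4 even ✓  0≤2≤2 ✓
Π(2lᵢ+1) = 3×3×5 = 45
triangle coeff Δ(1,1,2) = 1/30
Σ_t [0,0]: t=0:+1/1 = 1/1
(3j)²=2/15 [(1 1 2; 0 0 0)], sign=+1
Σ_t [0,0]: t=0:+1/4 = 1/4
(3j)²=1/30 [(1 1 2; -1 1 0)], sign=+1
⇒ 4πI² = 1/5
I = (+1)√(1/5/(4π)) = 0.12615663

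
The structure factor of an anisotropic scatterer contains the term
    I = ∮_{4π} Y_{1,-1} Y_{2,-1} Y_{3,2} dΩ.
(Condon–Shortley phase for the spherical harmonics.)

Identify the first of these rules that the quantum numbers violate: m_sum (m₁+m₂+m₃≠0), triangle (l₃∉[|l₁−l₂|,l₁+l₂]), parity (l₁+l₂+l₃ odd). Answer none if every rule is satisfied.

none

m₁+m₂+m₃ = -1 − 1 + 2 = 0  ✓
triangle: |1−2|=1 ≤ l₃=3 ≤ 1+2=3  ✓
parity: l₁+l₂+l₃ = 6 is even  ✓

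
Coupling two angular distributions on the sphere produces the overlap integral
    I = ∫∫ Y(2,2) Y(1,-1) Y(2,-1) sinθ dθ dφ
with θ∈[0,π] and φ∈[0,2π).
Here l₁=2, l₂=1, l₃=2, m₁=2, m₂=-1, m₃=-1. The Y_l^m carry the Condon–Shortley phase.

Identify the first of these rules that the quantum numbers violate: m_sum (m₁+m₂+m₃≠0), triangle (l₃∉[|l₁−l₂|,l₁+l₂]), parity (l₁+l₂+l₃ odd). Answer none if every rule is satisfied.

azimuthal sum: 2 − 1 − 1 = 0  ✓
1 ≤ 2 ≤ 3 (triangle on l)  ✓
L = 2 + 1 + 2 = 5 (odd)  ✗

parity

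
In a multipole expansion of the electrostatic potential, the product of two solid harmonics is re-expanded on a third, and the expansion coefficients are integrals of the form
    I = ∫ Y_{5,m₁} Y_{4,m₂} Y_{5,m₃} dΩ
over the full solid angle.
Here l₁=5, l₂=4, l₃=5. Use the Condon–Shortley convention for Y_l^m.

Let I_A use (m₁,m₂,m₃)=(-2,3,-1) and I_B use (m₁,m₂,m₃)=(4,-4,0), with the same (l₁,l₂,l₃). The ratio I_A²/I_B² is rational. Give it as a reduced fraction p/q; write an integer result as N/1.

5/36

l's match ⇒ only the (l;m) 3-j factors differ between A and B.
A: triangle coeff Δ(5,4,5) = 1/3153150; Σ_t [3,4]: t=3:−1/6912 t=4:+1/5184 = 1/20736; (3j)²=5/2574 [(5 4 5; -2 3 -1)], sign=+1
B: triangle coeff Δ(5,4,5) = 1/3153150; Σ_t [0,0]: t=0:+1/69120 = 1/69120; (3j)²=2/143 [(5 4 5; 4 -4 0)], sign=-1
I_A²/I_B² = (5/2574)/(2/143) = 5/36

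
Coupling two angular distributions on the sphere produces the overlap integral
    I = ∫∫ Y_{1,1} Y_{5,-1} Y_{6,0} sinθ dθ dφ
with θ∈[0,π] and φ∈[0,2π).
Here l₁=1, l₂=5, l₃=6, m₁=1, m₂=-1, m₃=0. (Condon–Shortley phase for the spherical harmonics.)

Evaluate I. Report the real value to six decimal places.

m-sum 0 ✓  L=12 even ✓  4≤6≤6 ✓
Π(2lᵢ+1) = 3×11×13 = 429
triangle coeff Δ(1,5,6) = 1/858
Σ_t [0,0]: t=0:+1/14400 = 1/14400
(3j)²=6/143 [(1 5 6; 0 0 0)], sign=+1
Σ_t [0,0]: t=0:+1/34560 = 1/34560
(3j)²=5/286 [(1 5 6; 1 -1 0)], sign=+1
⇒ 4πI² = 45/143
I = (+1)√(45/143/(4π)) = 0.15824621

0.158246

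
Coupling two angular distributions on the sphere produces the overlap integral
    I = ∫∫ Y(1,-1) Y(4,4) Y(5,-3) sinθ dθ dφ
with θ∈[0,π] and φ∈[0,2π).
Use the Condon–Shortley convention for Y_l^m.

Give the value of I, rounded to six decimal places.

m-sum 0 ✓  L=10 even ✓  3≤5≤5 ✓
Π(2lᵢ+1) = 3×9×11 = 297
triangle coeff Δ(1,4,5) = 1/495
Σ_t [0,0]: t=0:+1/576 = 1/576
(3j)²=5/99 [(1 4 5; 0 0 0)], sign=-1
Σ_t [0,0]: t=0:+1/80640 = 1/80640
(3j)²=1/495 [(1 4 5; -1 4 -3)], sign=+1
⇒ 4πI² = 1/33
I = (-1)√(1/33/(4π)) = -0.04910640

-0.049106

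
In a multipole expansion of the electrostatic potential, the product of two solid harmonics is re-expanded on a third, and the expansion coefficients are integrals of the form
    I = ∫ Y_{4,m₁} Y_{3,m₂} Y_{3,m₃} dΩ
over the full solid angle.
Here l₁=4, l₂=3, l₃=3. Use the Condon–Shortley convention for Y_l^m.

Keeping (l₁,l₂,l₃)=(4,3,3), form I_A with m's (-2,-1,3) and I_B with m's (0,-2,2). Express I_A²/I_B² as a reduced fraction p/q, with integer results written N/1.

Same 4,3,3: normalisation and zero-m 3j drop out of the ratio.
A: Δ: 4! 4! 2! / 11! → 1/34650; sum: t=2:+1/192 = 1/192; 3j²(4 3 3; -2 -1 3) = Δ·Π!·Σ² = 3/77  (sign +1)
B: Δ: 4! 4! 2! / 11! → 1/34650; sum: t=0:+1/576 t=1:−1/72 = -7/576; 3j²(4 3 3; 0 -2 2) = Δ·Π!·Σ² = 7/198  (sign +1)
I_A²/I_B² = (3/77)/(7/198) = 54/49

54/49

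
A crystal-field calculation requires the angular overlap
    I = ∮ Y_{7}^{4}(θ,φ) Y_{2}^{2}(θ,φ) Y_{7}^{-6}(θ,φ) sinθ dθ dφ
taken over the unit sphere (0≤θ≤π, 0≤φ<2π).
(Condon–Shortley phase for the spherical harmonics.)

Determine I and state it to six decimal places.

Rules hold: Σm=0, L=16 even, 5≤7≤9.
N = 15·5·15 = 1125
Δ = 2!·12!·2!/17! = 1/185640
Racah Σ t=0..2: t=0:+1/2419200 t=1:−1/518400 t=2:+1/2419200 = -1/907200
⇒ 3j(7 2 7; 0 0 0)² = 56/3315, sgn +1
Racah Σ t=2..2: t=2:+1/159667200 = 1/159667200
⇒ 3j(7 2 7; 4 2 -6)² = 9/1190, sgn -1
4πI² = N·(3j₀)²·(3jₘ)² = 540/3757
I = -1·√(0.143732/4π) = -0.10694768

-0.106948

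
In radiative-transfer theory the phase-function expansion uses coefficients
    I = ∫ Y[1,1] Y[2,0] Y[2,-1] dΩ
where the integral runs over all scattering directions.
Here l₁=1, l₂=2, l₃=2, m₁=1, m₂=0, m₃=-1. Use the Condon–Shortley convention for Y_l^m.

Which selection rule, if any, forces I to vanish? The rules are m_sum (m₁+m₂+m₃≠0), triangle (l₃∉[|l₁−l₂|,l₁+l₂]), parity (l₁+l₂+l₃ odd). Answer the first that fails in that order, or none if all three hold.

m₁+m₂+m₃ = 1 + 0 − 1 = 0  ✓
triangle: |1−2|=1 ≤ l₃=2 ≤ 1+2=3  ✓
parity: l₁+l₂+l₃ = 5 is odd  ✗

parity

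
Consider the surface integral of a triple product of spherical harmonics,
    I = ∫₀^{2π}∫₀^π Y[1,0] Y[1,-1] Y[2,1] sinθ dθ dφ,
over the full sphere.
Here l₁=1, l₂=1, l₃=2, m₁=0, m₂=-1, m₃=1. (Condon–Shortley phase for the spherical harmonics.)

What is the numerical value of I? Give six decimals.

-0.218510

Checks pass: Σm=0; 4 even; l₃=2∈[0,2].
(2·1+1)(2·1+1)(2·2+1) = 45
Δ: 0! 2! 2! / 5! → 1/30
sum: t=0:+1/1 = 1/1
3j²(1 1 2; 0 0 0) = Δ·Π!·Σ² = 2/15  (sign +1)
sum: t=0:+1/2 = 1/2
3j²(1 1 2; 0 -1 1) = Δ·Π!·Σ² = 1/10  (sign -1)
combine: 4πI² = 45·2/15·1/10 = 3/5
take √, sign -1: I = -0.21850969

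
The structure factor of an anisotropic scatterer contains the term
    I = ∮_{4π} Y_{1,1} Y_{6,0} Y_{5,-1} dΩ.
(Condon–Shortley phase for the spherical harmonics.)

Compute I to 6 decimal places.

m-sum 0 ✓  L=12 even ✓  5≤5≤7 ✓
Π(2lᵢ+1) = 3×13×11 = 429
triangle coeff Δ(1,6,5) = 1/858
Σ_t [1,1]: t=1:−1/14400 = -1/14400
(3j)²=6/143 [(1 6 5; 0 0 0)], sign=+1
Σ_t [0,0]: t=0:+1/34560 = 1/34560
(3j)²=5/286 [(1 6 5; 1 0 -1)], sign=+1
⇒ 4πI² = 45/143
I = (+1)√(45/143/(4π)) = 0.15824621

0.158246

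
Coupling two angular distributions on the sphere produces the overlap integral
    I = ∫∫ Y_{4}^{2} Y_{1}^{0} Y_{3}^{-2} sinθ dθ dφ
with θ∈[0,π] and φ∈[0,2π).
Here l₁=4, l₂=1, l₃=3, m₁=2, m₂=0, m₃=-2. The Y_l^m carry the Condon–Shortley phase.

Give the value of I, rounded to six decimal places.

0.213244

Rules hold: Σm=0, L=8 even, 3≤3≤5.
N = 9·3·7 = 189
Δ = 2!·6!·0!/9! = 1/252
Racah Σ t=1..1: t=1:−1/36 = -1/36
⇒ 3j(4 1 3; 0 0 0)² = 4/63, sgn +1
Racah Σ t=1..1: t=1:−1/120 = -1/120
⇒ 3j(4 1 3; 2 0 -2)² = 1/21, sgn +1
4πI² = N·(3j₀)²·(3jₘ)² = 4/7
I = +1·√(0.571429/4π) = 0.21324362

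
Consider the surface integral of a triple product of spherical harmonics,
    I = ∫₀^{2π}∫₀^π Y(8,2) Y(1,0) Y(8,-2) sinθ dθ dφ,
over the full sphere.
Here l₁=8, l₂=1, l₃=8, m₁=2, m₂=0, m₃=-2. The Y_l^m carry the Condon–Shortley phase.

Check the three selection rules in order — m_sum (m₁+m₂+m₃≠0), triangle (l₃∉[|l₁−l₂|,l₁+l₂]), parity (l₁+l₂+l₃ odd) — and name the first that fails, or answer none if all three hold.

parity

Σmᵢ = 0  ✓
l₃∈[|l₁−l₂|,l₁+l₂]=[7,9], have l₃=8  ✓
Σlᵢ = 17 ⇒ odd  ✗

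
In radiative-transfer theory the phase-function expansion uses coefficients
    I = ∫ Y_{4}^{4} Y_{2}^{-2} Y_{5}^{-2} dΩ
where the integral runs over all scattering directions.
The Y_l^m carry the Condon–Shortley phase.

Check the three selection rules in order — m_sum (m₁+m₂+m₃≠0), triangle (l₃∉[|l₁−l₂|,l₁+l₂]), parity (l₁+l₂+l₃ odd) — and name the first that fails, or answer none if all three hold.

Σmᵢ = 0  ✓
l₃∈[|l₁−l₂|,l₁+l₂]=[2,6], have l₃=5  ✓
Σlᵢ = 11 ⇒ odd  ✗

parity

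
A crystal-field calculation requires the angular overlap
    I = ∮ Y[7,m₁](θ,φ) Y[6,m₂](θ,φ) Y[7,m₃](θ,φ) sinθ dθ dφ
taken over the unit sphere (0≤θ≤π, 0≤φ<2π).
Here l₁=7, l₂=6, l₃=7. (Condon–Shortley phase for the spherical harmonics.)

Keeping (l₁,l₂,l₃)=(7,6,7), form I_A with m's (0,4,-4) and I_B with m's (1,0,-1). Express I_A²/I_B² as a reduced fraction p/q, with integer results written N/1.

528/15625

l's match ⇒ only the (l;m) 3-j factors differ between A and B.
A: triangle coeff Δ(7,6,7) = 1/2444321880; Σ_t [4,6]: t=4:+1/24883200 t=5:−1/20736000 t=6:+1/174182400 = -1/435456000; (3j)²=2/20995 [(7 6 7; 0 4 -4)], sign=+1
B: triangle coeff Δ(7,6,7) = 1/2444321880; Σ_t [0,6]: t=0:+1/746496000 t=1:−1/10368000 t=2:+1/1327104 t=3:−1/933120 t=4:+1/3317760 t=5:−1/72576000 t=6:+1/20901888000 = -1/7962624; (3j)²=3125/1108536 [(7 6 7; 1 0 -1)], sign=-1
I_A²/I_B² = (2/20995)/(3125/1108536) = 528/15625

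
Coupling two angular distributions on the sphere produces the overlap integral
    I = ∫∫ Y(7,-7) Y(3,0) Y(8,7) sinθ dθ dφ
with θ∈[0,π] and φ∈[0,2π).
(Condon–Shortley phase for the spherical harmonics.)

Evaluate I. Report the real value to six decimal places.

0.200072

Rules hold: Σm=0, L=18 even, 4≤8≤10.
N = 15·7·17 = 1785
Δ = 2!·12!·4!/19! = 1/5290740
Racah Σ t=0..2: t=0:+1/7257600 t=1:−1/2073600 t=2:+1/7257600 = -1/4838400
⇒ 3j(7 3 8; 0 0 0)² = 252/20995, sgn -1
Racah Σ t=2..2: t=2:+1/5748019200 = 1/5748019200
⇒ 3j(7 3 8; -7 0 7)² = 91/3876, sgn -1
4πI² = N·(3j₀)²·(3jₘ)² = 3087/6137
I = +1·√(0.503015/4π) = 0.20007154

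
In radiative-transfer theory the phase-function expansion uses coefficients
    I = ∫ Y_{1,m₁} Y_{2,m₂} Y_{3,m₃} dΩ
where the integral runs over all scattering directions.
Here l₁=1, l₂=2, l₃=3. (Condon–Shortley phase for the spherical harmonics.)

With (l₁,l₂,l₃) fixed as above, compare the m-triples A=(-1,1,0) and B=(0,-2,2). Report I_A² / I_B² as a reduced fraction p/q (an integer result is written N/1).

Shared (l₁,l₂,l₃)=(1,2,3): N and (l;000)² cancel in I_A²/I_B².
A: Δ = 0!·2!·4!/7! = 1/105; Racah Σ t=0..0: t=0:+1/12 = 1/12; ⇒ 3j(1 2 3; -1 1 0)² = 1/35, sgn -1
B: Δ = 0!·2!·4!/7! = 1/105; Racah Σ t=0..0: t=0:+1/24 = 1/24; ⇒ 3j(1 2 3; 0 -2 2)² = 1/21, sgn -1
I_A²/I_B² = (1/35)/(1/21) = 3/5

3/5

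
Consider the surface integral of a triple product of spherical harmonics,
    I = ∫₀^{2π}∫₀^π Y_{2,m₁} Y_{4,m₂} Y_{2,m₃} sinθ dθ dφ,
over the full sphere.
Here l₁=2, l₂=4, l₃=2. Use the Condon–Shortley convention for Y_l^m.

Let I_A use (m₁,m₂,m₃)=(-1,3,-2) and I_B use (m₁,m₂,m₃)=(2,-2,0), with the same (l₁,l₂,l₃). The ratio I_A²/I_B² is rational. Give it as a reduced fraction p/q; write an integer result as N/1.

7/3

l's match ⇒ only the (l;m) 3-j factors differ between A and B.
A: triangle coeff Δ(2,4,2) = 1/630; Σ_t [3,3]: t=3:−1/144 = -1/144; (3j)²=1/18 [(2 4 2; -1 3 -2)], sign=-1
B: triangle coeff Δ(2,4,2) = 1/630; Σ_t [0,0]: t=0:+1/96 = 1/96; (3j)²=1/42 [(2 4 2; 2 -2 0)], sign=+1
I_A²/I_B² = (1/18)/(1/42) = 7/3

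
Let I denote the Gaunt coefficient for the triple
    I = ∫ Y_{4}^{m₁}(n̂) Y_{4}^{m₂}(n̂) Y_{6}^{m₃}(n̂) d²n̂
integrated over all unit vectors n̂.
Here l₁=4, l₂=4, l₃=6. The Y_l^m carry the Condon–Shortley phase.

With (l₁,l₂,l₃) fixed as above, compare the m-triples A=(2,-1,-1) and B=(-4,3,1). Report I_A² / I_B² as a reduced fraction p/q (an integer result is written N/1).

l's match ⇒ only the (l;m) 3-j factors differ between A and B.
A: triangle coeff Δ(4,4,6) = 1/1261260; Σ_t [0,2]: t=0:+1/3456 t=1:−1/5760 t=2:+1/172800 = 7/57600; (3j)²=21/2860 [(4 4 6; 2 -1 -1)], sign=-1
B: triangle coeff Δ(4,4,6) = 1/1261260; Σ_t [2,2]: t=2:+1/172800 = 1/172800; (3j)²=7/2145 [(4 4 6; -4 3 1)], sign=-1
I_A²/I_B² = (21/2860)/(7/2145) = 9/4

9/4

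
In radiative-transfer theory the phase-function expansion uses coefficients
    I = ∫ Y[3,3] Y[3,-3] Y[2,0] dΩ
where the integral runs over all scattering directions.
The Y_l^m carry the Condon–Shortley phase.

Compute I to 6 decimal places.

Rules hold: Σm=0, L=8 even, 0≤2≤6.
N = 7·7·5 = 245
Δ = 4!·2!·2!/9! = 1/3780
Racah Σ t=1..3: t=1:−1/24 t=2:+1/4 t=3:−1/24 = 1/6
⇒ 3j(3 3 2; 0 0 0)² = 4/105, sgn +1
Racah Σ t=0..0: t=0:+1/96 = 1/96
⇒ 3j(3 3 2; 3 -3 0)² = 5/84, sgn +1
4πI² = N·(3j₀)²·(3jₘ)² = 5/9
I = +1·√(0.555556/4π) = 0.21026104

0.210261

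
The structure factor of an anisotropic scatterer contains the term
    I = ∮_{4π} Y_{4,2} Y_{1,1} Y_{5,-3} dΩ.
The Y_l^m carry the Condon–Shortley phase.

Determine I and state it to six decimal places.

-0.259847

Checks pass: Σm=0; 10 even; l₃=5∈[3,5].
(2·4+1)(2·1+1)(2·5+1) = 297
Δ: 0! 8! 2! / 11! → 1/495
sum: t=0:+1/576 = 1/576
3j²(4 1 5; 0 0 0) = Δ·Π!·Σ² = 5/99  (sign -1)
sum: t=0:+1/2880 = 1/2880
3j²(4 1 5; 2 1 -3) = Δ·Π!·Σ² = 28/495  (sign +1)
combine: 4πI² = 297·5/99·28/495 = 28/33
take √, sign -1: I = -0.25984664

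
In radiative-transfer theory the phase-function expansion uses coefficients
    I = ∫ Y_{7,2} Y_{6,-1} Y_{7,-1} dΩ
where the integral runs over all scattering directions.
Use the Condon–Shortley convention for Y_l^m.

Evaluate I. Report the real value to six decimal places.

Checks pass: Σm=0; 20 even; l₃=7∈[1,13].
(2·7+1)(2·6+1)(2·7+1) = 2925
Δ: 6! 8! 6! / 21! → 1/2444321880
sum: t=0:+1/2612736000 t=1:−1/20736000 t=2:+1/1658880 t=3:−1/746496 t=4:+1/1658880 t=5:−1/20736000 t=6:+1/2612736000 = -1/4354560
3j²(7 6 7; 0 0 0) = Δ·Π!·Σ² = 1000/138567  (sign +1)
sum: t=0:+1/62208000 t=1:−1/3317760 t=2:+1/1244160 t=3:−1/2488320 t=4:+1/29030400 t=5:−1/3483648000 = 1/6635520
3j²(7 6 7; 2 -1 -1) = Δ·Π!·Σ² = 2625/369512  (sign +1)
combine: 4πI² = 2925·1000/138567·2625/369512 = 24609375/164109517
take √, sign +1: I = 0.10923919

0.109239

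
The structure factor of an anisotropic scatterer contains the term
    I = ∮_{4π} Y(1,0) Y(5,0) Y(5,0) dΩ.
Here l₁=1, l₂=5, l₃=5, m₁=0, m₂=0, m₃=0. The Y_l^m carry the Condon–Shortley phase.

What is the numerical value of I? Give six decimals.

L=11 odd ⇒ parity kills the (l;000) factor ⇒ I = 0

0.000000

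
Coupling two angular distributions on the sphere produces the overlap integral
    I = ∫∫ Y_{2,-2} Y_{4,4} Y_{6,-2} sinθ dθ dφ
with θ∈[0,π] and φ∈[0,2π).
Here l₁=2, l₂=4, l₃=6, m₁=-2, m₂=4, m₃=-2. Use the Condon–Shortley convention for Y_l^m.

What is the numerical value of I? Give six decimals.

Rules hold: Σm=0, L=12 even, 2≤6≤6.
N = 5·9·13 = 585
Δ = 0!·4!·8!/13! = 1/6435
Racah Σ t=0..0: t=0:+1/2304 = 1/2304
⇒ 3j(2 4 6; 0 0 0)² = 5/143, sgn +1
Racah Σ t=0..0: t=0:+1/967680 = 1/967680
⇒ 3j(2 4 6; -2 4 -2)² = 1/6435, sgn +1
4πI² = N·(3j₀)²·(3jₘ)² = 5/1573
I = +1·√(0.00317864/4π) = 0.01590434

0.015904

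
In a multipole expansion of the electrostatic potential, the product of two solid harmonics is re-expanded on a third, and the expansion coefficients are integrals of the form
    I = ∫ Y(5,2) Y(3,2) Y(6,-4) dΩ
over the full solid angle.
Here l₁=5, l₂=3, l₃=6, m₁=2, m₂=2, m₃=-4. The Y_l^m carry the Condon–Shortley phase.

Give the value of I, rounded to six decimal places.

Checks pass: Σm=0; 14 even; l₃=6∈[2,8].
(2·5+1)(2·3+1)(2·6+1) = 1001
Δ: 2! 8! 4! / 15! → 1/675675
sum: t=0:+1/8640 t=1:−1/2304 t=2:+1/8640 = -7/34560
3j²(5 3 6; 0 0 0) = Δ·Π!·Σ² = 7/429  (sign -1)
sum: t=1:−1/34560 t=2:+1/60480 = -1/80640
3j²(5 3 6; 2 2 -4) = Δ·Π!·Σ² = 6/1001  (sign -1)
combine: 4πI² = 1001·7/429·6/1001 = 14/143
take √, sign +1: I = 0.08826552

0.088266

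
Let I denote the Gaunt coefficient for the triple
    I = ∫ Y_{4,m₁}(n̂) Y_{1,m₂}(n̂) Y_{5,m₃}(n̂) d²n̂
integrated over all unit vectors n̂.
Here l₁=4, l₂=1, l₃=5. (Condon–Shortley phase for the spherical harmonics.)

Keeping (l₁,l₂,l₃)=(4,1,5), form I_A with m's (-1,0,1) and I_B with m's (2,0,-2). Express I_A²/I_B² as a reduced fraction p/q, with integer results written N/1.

l's match ⇒ only the (l;m) 3-j factors differ between A and B.
A: triangle coeff Δ(4,1,5) = 1/495; Σ_t [0,0]: t=0:+1/720 = 1/720; (3j)²=8/165 [(4 1 5; -1 0 1)], sign=+1
B: triangle coeff Δ(4,1,5) = 1/495; Σ_t [0,0]: t=0:+1/1440 = 1/1440; (3j)²=7/165 [(4 1 5; 2 0 -2)], sign=-1
I_A²/I_B² = (8/165)/(7/165) = 8/7

8/7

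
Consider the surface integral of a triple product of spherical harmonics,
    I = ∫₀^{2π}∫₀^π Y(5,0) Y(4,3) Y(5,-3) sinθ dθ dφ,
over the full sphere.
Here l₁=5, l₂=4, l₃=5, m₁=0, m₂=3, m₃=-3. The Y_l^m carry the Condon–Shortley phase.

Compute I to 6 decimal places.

0.130198

Rules hold: Σm=0, L=14 even, 1≤5≤9.
N = 11·9·11 = 1089
Δ = 4!·6!·4!/15! = 1/3153150
Racah Σ t=0..4: t=0:+1/69120 t=1:−1/1728 t=2:+1/576 t=3:−1/1728 t=4:+1/69120 = 7/11520
⇒ 3j(5 4 5; 0 0 0)² = 2/143, sgn -1
Racah Σ t=3..4: t=3:−1/6912 t=4:+1/17280 = -1/11520
⇒ 3j(5 4 5; 0 3 -3)² = 2/143, sgn -1
4πI² = N·(3j₀)²·(3jₘ)² = 36/169
I = +1·√(0.213018/4π) = 0.13019760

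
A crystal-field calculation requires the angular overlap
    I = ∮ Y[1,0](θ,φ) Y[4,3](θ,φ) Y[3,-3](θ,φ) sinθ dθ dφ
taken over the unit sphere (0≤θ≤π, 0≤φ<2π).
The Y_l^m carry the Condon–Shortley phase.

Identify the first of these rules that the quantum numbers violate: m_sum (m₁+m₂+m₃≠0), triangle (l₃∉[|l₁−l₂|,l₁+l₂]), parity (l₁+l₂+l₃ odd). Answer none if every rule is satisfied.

none

m₁+m₂+m₃ = 0 + 3 − 3 = 0  ✓
triangle: |1−4|=3 ≤ l₃=3 ≤ 1+4=5  ✓
parity: l₁+l₂+l₃ = 8 is even  ✓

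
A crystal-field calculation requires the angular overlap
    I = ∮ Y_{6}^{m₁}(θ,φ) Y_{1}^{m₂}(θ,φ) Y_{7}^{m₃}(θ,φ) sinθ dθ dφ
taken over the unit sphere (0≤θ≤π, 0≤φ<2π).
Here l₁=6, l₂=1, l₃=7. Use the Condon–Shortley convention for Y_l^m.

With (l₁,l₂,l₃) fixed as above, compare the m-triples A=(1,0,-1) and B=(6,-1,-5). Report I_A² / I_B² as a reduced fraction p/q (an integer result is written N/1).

l's match ⇒ only the (l;m) 3-j factors differ between A and B.
A: triangle coeff Δ(6,1,7) = 1/1365; Σ_t [0,0]: t=0:+1/604800 = 1/604800; (3j)²=16/455 [(6 1 7; 1 0 -1)], sign=+1
B: triangle coeff Δ(6,1,7) = 1/1365; Σ_t [0,0]: t=0:+1/958003200 = 1/958003200; (3j)²=1/1365 [(6 1 7; 6 -1 -5)], sign=+1
I_A²/I_B² = (16/455)/(1/1365) = 48/1

48/1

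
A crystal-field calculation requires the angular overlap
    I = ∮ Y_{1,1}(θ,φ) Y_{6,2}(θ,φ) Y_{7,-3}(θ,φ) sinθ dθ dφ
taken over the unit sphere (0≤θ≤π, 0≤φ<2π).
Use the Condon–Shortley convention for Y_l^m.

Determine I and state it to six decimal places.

Checks pass: Σm=0; 14 even; l₃=7∈[5,7].
(2·1+1)(2·6+1)(2·7+1) = 585
Δ: 0! 2! 12! / 15! → 1/1365
sum: t=0:+1/518400 = 1/518400
3j²(1 6 7; 0 0 0) = Δ·Π!·Σ² = 7/195  (sign -1)
sum: t=0:+1/1935360 = 1/1935360
3j²(1 6 7; 1 2 -3) = Δ·Π!·Σ² = 3/91  (sign +1)
combine: 4πI² = 585·7/195·3/91 = 9/13
take √, sign -1: I = -0.23471705

-0.234717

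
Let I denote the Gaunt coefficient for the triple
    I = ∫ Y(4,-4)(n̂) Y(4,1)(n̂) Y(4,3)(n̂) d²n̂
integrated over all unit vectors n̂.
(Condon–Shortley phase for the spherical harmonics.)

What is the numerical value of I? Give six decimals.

-0.168431

Rules hold: Σm=0, L=12 even, 0≤4≤8.
N = 9·9·9 = 729
Δ = 4!·4!·4!/13! = 1/450450
Racah Σ t=0..4: t=0:+1/13824 t=1:−1/216 t=2:+1/64 t=3:−1/216 t=4:+1/13824 = 5/768
⇒ 3j(4 4 4; 0 0 0)² = 18/1001, sgn +1
Racah Σ t=4..4: t=4:+1/3456 = 1/3456
⇒ 3j(4 4 4; -4 1 3)² = 35/1287, sgn -1
4πI² = N·(3j₀)²·(3jₘ)² = 7290/20449
I = -1·√(0.356497/4π) = -0.16843130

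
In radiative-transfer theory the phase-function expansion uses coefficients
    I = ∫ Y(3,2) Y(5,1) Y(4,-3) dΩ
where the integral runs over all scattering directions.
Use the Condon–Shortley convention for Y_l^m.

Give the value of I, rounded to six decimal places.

0.160929

m-sum 0 ✓  L=12 even ✓  2≤4≤8 ✓
Π(2lᵢ+1) = 7×11×9 = 693
triangle coeff Δ(3,5,4) = 1/180180
Σ_t [1,3]: t=1:−1/576 t=2:+1/144 t=3:−1/576 = 1/288
(3j)²=20/1001 [(3 5 4; 0 0 0)], sign=+1
Σ_t [0,1]: t=0:+1/17280 t=1:−1/1440 = -11/17280
(3j)²=11/468 [(3 5 4; 2 1 -3)], sign=+1
⇒ 4πI² = 55/169
I = (+1)√(55/169/(4π)) = 0.16092854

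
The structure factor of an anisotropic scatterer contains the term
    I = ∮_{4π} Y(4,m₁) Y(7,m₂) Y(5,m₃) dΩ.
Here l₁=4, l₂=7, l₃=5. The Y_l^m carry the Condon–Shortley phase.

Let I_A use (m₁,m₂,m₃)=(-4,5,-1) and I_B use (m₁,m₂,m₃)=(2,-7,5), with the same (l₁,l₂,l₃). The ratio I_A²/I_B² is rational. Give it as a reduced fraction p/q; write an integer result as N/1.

224/195

Same 4,7,5: normalisation and zero-m 3j drop out of the ratio.
A: Δ: 6! 2! 8! / 17! → 1/6126120; sum: t=6:+1/2073600 = 1/2073600; 3j²(4 7 5; -4 5 -1) = Δ·Π!·Σ² = 28/1105  (sign +1)
B: Δ: 6! 2! 8! / 17! → 1/6126120; sum: t=0:+1/58060800 = 1/58060800; 3j²(4 7 5; 2 -7 5) = Δ·Π!·Σ² = 3/136  (sign +1)
I_A²/I_B² = (28/1105)/(3/136) = 224/195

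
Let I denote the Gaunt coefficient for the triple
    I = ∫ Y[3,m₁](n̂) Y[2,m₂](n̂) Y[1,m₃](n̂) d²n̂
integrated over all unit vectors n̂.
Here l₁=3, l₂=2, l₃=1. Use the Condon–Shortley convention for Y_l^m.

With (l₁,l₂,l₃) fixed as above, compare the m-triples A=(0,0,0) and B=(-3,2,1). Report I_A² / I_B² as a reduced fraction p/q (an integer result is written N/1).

3/5

l's match ⇒ only the (l;m) 3-j factors differ between A and B.
A: triangle coeff Δ(3,2,1) = 1/105; Σ_t [2,2]: t=2:+1/4 = 1/4; (3j)²=3/35 [(3 2 1; 0 0 0)], sign=-1
B: triangle coeff Δ(3,2,1) = 1/105; Σ_t [4,4]: t=4:+1/48 = 1/48; (3j)²=1/7 [(3 2 1; -3 2 1)], sign=+1
I_A²/I_B² = (3/35)/(1/7) = 3/5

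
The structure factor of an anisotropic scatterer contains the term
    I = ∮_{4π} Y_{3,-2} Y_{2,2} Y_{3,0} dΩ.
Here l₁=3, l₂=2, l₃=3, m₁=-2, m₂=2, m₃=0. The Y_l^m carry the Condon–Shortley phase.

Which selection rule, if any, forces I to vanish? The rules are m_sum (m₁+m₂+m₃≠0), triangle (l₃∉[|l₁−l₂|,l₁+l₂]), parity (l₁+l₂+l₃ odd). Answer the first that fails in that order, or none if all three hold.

none

m₁+m₂+m₃ = -2 + 2 + 0 = 0  ✓
triangle: |3−2|=1 ≤ l₃=3 ≤ 3+2=5  ✓
parity: l₁+l₂+l₃ = 8 is even  ✓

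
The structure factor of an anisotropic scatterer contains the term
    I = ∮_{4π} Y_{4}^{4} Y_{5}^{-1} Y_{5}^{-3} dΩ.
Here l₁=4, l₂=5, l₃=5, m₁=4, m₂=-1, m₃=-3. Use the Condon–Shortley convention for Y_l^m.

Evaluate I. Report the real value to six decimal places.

-0.168084

Checks pass: Σm=0; 14 even; l₃=5∈[1,9].
(2·4+1)(2·5+1)(2·5+1) = 1089
Δ: 4! 4! 6! / 15! → 1/3153150
sum: t=0:+1/69120 t=1:−1/1728 t=2:+1/576 t=3:−1/1728 t=4:+1/69120 = 7/11520
3j²(4 5 5; 0 0 0) = Δ·Π!·Σ² = 2/143  (sign -1)
sum: t=0:+1/27648 = 1/27648
3j²(4 5 5; 4 -1 -3) = Δ·Π!·Σ² = 10/429  (sign +1)
combine: 4πI² = 1089·2/143·10/429 = 60/169
take √, sign -1: I = -0.16808437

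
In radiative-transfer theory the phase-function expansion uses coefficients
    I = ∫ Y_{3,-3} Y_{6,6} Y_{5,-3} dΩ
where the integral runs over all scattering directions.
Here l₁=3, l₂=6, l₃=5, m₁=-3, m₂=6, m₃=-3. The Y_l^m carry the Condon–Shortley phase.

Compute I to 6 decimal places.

Rules hold: Σm=0, L=14 even, 3≤5≤9.
N = 7·13·11 = 1001
Δ = 4!·2!·8!/15! = 1/675675
Racah Σ t=1..3: t=1:−1/8640 t=2:+1/2304 t=3:−1/8640 = 7/34560
⇒ 3j(3 6 5; 0 0 0)² = 7/429, sgn -1
Racah Σ t=4..4: t=4:+1/1935360 = 1/1935360
⇒ 3j(3 6 5; -3 6 -3)² = 1/91, sgn +1
4πI² = N·(3j₀)²·(3jₘ)² = 7/39
I = -1·√(0.179487/4π) = -0.11951207

-0.119512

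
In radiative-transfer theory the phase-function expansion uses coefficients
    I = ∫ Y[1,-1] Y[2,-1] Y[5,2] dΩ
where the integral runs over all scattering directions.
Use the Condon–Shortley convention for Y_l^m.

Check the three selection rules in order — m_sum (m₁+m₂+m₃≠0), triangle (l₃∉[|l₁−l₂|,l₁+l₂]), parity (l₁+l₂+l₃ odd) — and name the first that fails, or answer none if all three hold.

triangle

azimuthal sum: -1 − 1 + 2 = 0  ✓
1 ≤ 5 ≤ 3 (triangle on l)  ✗
L = 1 + 2 + 5 = 8 (even)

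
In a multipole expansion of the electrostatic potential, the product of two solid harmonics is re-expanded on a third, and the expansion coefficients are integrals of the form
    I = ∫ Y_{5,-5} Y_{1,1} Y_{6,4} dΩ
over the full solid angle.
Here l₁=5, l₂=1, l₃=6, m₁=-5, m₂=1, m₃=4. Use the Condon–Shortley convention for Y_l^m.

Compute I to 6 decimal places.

Checks pass: Σm=0; 12 even; l₃=6∈[4,6].
(2·5+1)(2·1+1)(2·6+1) = 429
Δ: 0! 10! 2! / 13! → 1/858
sum: t=0:+1/14400 = 1/14400
3j²(5 1 6; 0 0 0) = Δ·Π!·Σ² = 6/143  (sign +1)
sum: t=0:+1/7257600 = 1/7257600
3j²(5 1 6; -5 1 4) = Δ·Π!·Σ² = 1/858  (sign +1)
combine: 4πI² = 429·6/143·1/858 = 3/143
take √, sign +1: I = 0.04085899

0.040859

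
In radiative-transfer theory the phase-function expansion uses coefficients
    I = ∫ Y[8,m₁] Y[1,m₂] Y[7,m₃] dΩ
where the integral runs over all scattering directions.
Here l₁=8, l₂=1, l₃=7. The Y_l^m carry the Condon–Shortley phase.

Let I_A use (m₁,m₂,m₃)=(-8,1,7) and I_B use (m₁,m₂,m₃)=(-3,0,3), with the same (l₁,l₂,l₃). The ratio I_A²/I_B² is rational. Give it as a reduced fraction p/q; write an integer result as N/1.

24/11

Shared (l₁,l₂,l₃)=(8,1,7): N and (l;000)² cancel in I_A²/I_B².
A: Δ = 2!·14!·0!/17! = 1/2040; Racah Σ t=2..2: t=2:+1/174356582400 = 1/174356582400; ⇒ 3j(8 1 7; -8 1 7)² = 1/17, sgn +1
B: Δ = 2!·14!·0!/17! = 1/2040; Racah Σ t=1..1: t=1:−1/87091200 = -1/87091200; ⇒ 3j(8 1 7; -3 0 3)² = 11/408, sgn -1
I_A²/I_B² = (1/17)/(11/408) = 24/11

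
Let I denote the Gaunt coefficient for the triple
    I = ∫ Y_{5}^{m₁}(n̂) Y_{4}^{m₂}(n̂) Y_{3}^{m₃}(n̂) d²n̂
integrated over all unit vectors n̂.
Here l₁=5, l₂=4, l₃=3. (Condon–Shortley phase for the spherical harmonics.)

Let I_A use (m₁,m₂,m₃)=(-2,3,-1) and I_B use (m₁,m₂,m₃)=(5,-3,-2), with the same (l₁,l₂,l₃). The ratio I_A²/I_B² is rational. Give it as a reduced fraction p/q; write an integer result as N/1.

49/75

Same 5,4,3: normalisation and zero-m 3j drop out of the ratio.
A: Δ: 6! 4! 2! / 13! → 1/180180; sum: t=5:−1/960 t=6:+1/4320 = -7/8640; 3j²(5 4 3; -2 3 -1) = Δ·Π!·Σ² = 343/12870  (sign -1)
B: Δ: 6! 4! 2! / 13! → 1/180180; sum: t=0:+1/17280 = 1/17280; 3j²(5 4 3; 5 -3 -2) = Δ·Π!·Σ² = 35/858  (sign -1)
I_A²/I_B² = (343/12870)/(35/858) = 49/75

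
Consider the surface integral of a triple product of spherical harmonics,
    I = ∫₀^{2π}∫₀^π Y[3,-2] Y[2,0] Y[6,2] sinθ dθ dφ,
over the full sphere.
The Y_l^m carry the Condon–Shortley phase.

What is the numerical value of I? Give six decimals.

|3−2|≤6≤3+2 violated ⇒ I = 0

0.000000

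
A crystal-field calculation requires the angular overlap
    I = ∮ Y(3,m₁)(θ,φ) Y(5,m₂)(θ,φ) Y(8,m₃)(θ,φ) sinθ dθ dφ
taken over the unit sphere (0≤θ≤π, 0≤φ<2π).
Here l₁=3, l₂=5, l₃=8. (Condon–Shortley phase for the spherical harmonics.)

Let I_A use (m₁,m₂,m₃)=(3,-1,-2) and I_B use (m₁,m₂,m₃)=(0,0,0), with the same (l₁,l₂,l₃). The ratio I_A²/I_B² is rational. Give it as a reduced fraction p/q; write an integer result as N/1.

l's match ⇒ only the (l;m) 3-j factors differ between A and B.
A: triangle coeff Δ(3,5,8) = 1/136136; Σ_t [0,0]: t=0:+1/12441600 = 1/12441600; (3j)²=15/9724 [(3 5 8; 3 -1 -2)], sign=+1
B: triangle coeff Δ(3,5,8) = 1/136136; Σ_t [0,0]: t=0:+1/518400 = 1/518400; (3j)²=56/2431 [(3 5 8; 0 0 0)], sign=+1
I_A²/I_B² = (15/9724)/(56/2431) = 15/224

15/224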